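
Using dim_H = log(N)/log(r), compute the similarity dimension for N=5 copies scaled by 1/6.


For a self-similar set with N copies scaled by 1/r:
dim_H = log(N)/log(r) = log(5)/log(6)
= 1.609438/1.791759
= 0.898244


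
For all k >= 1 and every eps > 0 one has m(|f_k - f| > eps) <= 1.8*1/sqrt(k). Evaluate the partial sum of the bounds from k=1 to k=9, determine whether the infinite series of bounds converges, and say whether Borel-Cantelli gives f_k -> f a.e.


Step 1: List the terms 1.8*1/sqrt(k) for k = 1 to 9:
  k=1: 1.8
  k=2: 1.272792
  k=3: 1.03923
  k=4: 0.9
  k=5: 0.804984
  k=6: 0.734847
  k=7: 0.680336
  k=8: 0.636396
  k=9: 0.6
Step 2: Partial sum = 1.8 + 1.272792 + 1.03923 + 0.9 + 0.804984 + 0.734847 + 0.680336 + 0.636396 + 0.6
     = 8.468586
Step 3: The full series sum_(k>=1) 1.8*1/sqrt(k) diverges (p-series with p = 1/2 <= 1; a nonzero constant multiple of a divergent series diverges).
Step 4: The (first) Borel-Cantelli lemma requires a summable sequence of measures, so it does not apply here;
        from this bound alone no conclusion about a.e. convergence can be drawn (convergence in measure still
        gives an a.e.-convergent subsequence, but not a.e. convergence of the whole sequence).
Conclusion: series diverges; Borel-Cantelli is inconclusive about a.e. convergence of f_k.


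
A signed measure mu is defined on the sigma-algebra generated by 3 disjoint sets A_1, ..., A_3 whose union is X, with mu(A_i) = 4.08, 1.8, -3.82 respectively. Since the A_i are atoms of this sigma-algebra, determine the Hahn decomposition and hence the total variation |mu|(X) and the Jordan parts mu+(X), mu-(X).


Step 1: Every measurable set is a union of atoms (the cells / points), so a Hahn decomposition is
  obtained by grouping atoms by sign: P = union of atoms with mu > 0, N = union of the remaining atoms.
  Atoms in P (indices): 1, 2;  atoms in N (indices): 3
  Positive values: 4.08, 1.8
  Negative values: -3.82
Step 2: mu+(X) = mu(P) = sum of positive atom values = 5.88
Step 3: mu-(X) = -mu(N) = sum of |negative atom values| = 3.82
Step 4: |mu|(X) = mu+(X) + mu-(X) = 5.88 + 3.82 = 9.7


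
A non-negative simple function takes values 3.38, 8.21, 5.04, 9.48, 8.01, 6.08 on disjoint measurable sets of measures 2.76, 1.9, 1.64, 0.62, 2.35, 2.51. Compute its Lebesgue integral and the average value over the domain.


Step 1: Integral = sum(value_i * measure_i)
= 3.38*2.76 + 8.21*1.9 + 5.04*1.64 + 9.48*0.62 + 8.01*2.35 + 6.08*2.51
= 9.3288 + 15.599 + 8.2656 + 5.8776 + 18.8235 + 15.2608
= 73.1553
Step 2: Total measure of domain = 2.76 + 1.9 + 1.64 + 0.62 + 2.35 + 2.51 = 11.78
Step 3: Average value = 73.1553 / 11.78 = 6.210127


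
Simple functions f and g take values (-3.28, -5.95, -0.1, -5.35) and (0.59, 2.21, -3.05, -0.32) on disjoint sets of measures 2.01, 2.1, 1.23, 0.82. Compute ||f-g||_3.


Step 1: Compute differences f_i - g_i:
  -3.28 - 0.59 = -3.87
  -5.95 - 2.21 = -8.16
  -0.1 - -3.05 = 2.95
  -5.35 - -0.32 = -5.03
Step 2: Compute |diff|^3 * measure for each set:
  |-3.87|^3 * 2.01 = 57.960603 * 2.01 = 116.500812
  |-8.16|^3 * 2.1 = 543.338496 * 2.1 = 1141.010842
  |2.95|^3 * 1.23 = 25.672375 * 1.23 = 31.577021
  |-5.03|^3 * 0.82 = 127.263527 * 0.82 = 104.356092
Step 3: Sum = 1393.444767
Step 4: ||f-g||_3 = (1393.444767)^(1/3) = 11.169402


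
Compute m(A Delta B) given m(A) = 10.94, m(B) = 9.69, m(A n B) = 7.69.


m(A Delta B) = m(A) + m(B) - 2*m(A n B)
= 10.94 + 9.69 - 2*7.69
= 10.94 + 9.69 - 15.38
= 5.25


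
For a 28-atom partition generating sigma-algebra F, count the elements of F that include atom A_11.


Each element of F is a union of some subset S of the 28 atoms.
The element contains A_11 iff A_11 is in S.
So we count subsets S of {A_1,...,A_28} with A_11 in S: choose freely among the other 27 atoms.
Count = 2^(28-1) = 2^27 = 134217728.


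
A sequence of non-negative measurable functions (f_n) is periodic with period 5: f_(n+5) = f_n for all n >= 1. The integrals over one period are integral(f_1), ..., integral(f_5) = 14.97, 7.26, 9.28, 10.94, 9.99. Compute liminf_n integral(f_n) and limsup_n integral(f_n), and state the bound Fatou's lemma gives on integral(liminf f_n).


The sequence (integral(f_n)) is periodic with period 5, repeating the values 14.97, 7.26, 9.28, 10.94, 9.99 indefinitely.
Step 1: For a periodic sequence, every tail (a_m, a_(m+1), ...) contains all 5 period values infinitely often.
Step 2: Hence inf of every tail = min of the period values = min(14.97, 7.26, 9.28, 10.94, 9.99) = 7.26.
        liminf_n integral(f_n) = sup over m of (inf of tail from m) = 7.26.
Step 3: Similarly sup of every tail = max of the period values = 14.97.
        limsup_n integral(f_n) = 14.97.
Step 4: Fatou's lemma: integral(liminf_n f_n) <= liminf_n integral(f_n) = 7.26.
        So the integral of the pointwise liminf is at most 7.26.


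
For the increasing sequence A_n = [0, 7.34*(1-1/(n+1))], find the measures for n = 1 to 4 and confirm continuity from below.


By continuity of measure from below: if A_n increases to A, then m(A_n) -> m(A).
Here A = [0, 7.34], so m(A) = 7.34
Step 1: a_1 = 7.34*(1 - 1/2) = 3.67, m(A_1) = 3.67
Step 2: a_2 = 7.34*(1 - 1/3) = 4.8933, m(A_2) = 4.8933
Step 3: a_3 = 7.34*(1 - 1/4) = 5.505, m(A_3) = 5.505
Step 4: a_4 = 7.34*(1 - 1/5) = 5.872, m(A_4) = 5.872
Limit: m(A_n) -> m([0,7.34]) = 7.34


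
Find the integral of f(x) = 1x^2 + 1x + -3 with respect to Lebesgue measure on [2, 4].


The Lebesgue integral of a Riemann-integrable function agrees with the Riemann integral.
Antiderivative F(x) = (1/3)x^3 + (1/2)x^2 + -3x
F(4) = (1/3)*4^3 + (1/2)*4^2 + -3*4
     = (1/3)*64 + (1/2)*16 + -3*4
     = 21.333333 + 8 + -12
     = 17.333333
F(2) = -1.333333
Integral = F(4) - F(2) = 17.333333 - -1.333333 = 18.666667


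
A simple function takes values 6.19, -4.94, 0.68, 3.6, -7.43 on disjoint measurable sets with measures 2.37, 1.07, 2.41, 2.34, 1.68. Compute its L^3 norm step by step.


Step 1: Compute |f_i|^3 for each value:
  |6.19|^3 = 237.176659
  |-4.94|^3 = 120.553784
  |0.68|^3 = 0.314432
  |3.6|^3 = 46.656
  |-7.43|^3 = 410.172407
Step 2: Multiply by measures and sum:
  237.176659 * 2.37 = 562.108682
  120.553784 * 1.07 = 128.992549
  0.314432 * 2.41 = 0.757781
  46.656 * 2.34 = 109.17504
  410.172407 * 1.68 = 689.089644
Sum = 562.108682 + 128.992549 + 0.757781 + 109.17504 + 689.089644 = 1490.123696
Step 3: Take the p-th root:
||f||_3 = (1490.123696)^(1/3) = 11.421964


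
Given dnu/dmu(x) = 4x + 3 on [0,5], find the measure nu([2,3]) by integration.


nu(A) = integral_A (dnu/dmu) dmu = integral_2^3 (4x + 3) dx
Step 1: Antiderivative F(x) = (4/2)x^2 + 3x
Step 2: F(3) = (4/2)*3^2 + 3*3 = 18 + 9 = 27
Step 3: F(2) = (4/2)*2^2 + 3*2 = 8 + 6 = 14
Step 4: nu([2,3]) = F(3) - F(2) = 27 - 14 = 13


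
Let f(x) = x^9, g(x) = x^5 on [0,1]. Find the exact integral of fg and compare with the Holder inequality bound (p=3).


Step 1: Exact integral of f*g = integral(x^14, 0, 1) = 1/15
     = 0.066667
Step 2: Holder bound with p=3, q=1.5:
  ||f||_p = (integral x^27 dx)^(1/3) = (1/28)^(1/3) = 0.329317
  ||g||_q = (integral x^7.5 dx)^(1/1.5) = (1/8.5)^(1/1.5) = 0.240097
Step 3: Holder bound = ||f||_p * ||g||_q = 0.329317 * 0.240097 = 0.079068
Verification: 0.066667 <= 0.079068 (Holder holds)


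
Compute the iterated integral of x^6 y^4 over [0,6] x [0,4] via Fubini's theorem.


By Fubini's theorem, the double integral factors as a product of single integrals:
Step 1: integral_0^6 x^6 dx = [x^7/7] from 0 to 6
     = 6^7/7 = 39990.857143
Step 2: integral_0^4 y^4 dy = [y^5/5] from 0 to 4
     = 4^5/5 = 204.8
Step 3: Double integral = 39990.857143 * 204.8 = 8.190128e+06


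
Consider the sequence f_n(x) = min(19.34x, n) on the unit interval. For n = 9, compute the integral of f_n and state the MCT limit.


f(x) = 19.34x on [0,1]; f_n(x) = min(19.34x, n). At n = 9:
Step 1: f(x) reaches 9 at x = 9/19.34 = 0.465357
Step 2: integral(f_9) = integral(19.34x, 0, 0.465357) + integral(9, 0.465357, 1)
       = 19.34*0.465357^2/2 + 9*(1 - 0.465357)
       = 2.094105 + 4.811789
       = 6.905895
Step 3: As n -> infinity, f_n increases to f, so by MCT integral(f_n) -> integral(f) = 19.34/2 = 9.67.
Convergence: integral(f_9) = 6.905895 -> 9.67 as n -> infinity


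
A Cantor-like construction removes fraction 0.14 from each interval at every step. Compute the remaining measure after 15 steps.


Step 1: At each step, fraction remaining = 1 - 0.14 = 0.86
Step 2: After 15 steps, measure = (0.86)^15
Result = 0.104106


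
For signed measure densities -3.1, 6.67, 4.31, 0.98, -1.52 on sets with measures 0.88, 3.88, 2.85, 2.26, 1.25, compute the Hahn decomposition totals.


Step 1: Compute signed measure on each set:
  Set 1: -3.1 * 0.88 = -2.728
  Set 2: 6.67 * 3.88 = 25.8796
  Set 3: 4.31 * 2.85 = 12.2835
  Set 4: 0.98 * 2.26 = 2.2148
  Set 5: -1.52 * 1.25 = -1.9
Step 2: Total signed measure = (-2.728) + (25.8796) + (12.2835) + (2.2148) + (-1.9)
     = 35.7499
Step 3: Positive part mu+(X) = sum of positive contributions = 40.3779
Step 4: Negative part mu-(X) = |sum of negative contributions| = 4.628


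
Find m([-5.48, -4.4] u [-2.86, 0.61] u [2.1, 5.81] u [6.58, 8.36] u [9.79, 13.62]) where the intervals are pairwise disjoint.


For pairwise disjoint intervals, m(union) = sum of lengths.
= (-4.4 - -5.48) + (0.61 - -2.86) + (5.81 - 2.1) + (8.36 - 6.58) + (13.62 - 9.79)
= 1.08 + 3.47 + 3.71 + 1.78 + 3.83
= 13.87


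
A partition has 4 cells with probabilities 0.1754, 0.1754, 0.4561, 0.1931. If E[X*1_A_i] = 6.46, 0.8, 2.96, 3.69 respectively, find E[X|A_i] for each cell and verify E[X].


For each cell A_i: E[X|A_i] = E[X*1_A_i] / P(A_i)
Step 1: E[X|A_1] = 6.46 / 0.1754 = 36.830103
Step 2: E[X|A_2] = 0.8 / 0.1754 = 4.561003
Step 3: E[X|A_3] = 2.96 / 0.4561 = 6.489805
Step 4: E[X|A_4] = 3.69 / 0.1931 = 19.10927
Verification: E[X] = sum E[X*1_A_i] = 6.46 + 0.8 + 2.96 + 3.69 = 13.91


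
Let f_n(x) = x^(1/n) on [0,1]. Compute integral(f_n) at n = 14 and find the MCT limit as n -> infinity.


At n = 14: f_14(x) = x^(1/14).
Step 1: integral(x^(1/14), 0, 1) = [x^(1/14+1) / (1/14+1)] from 0 to 1
     = 1 / (1/14 + 1) = 1 / ((14+1)/14) = 14/(14+1)
     = 14/15 = 0.933333
Step 2: As n -> infinity, f_n(x) = x^(1/n) -> 1 for x in (0,1], and f_n is increasing in n.
By MCT, lim_n integral(f_n) = integral(lim_n f_n) = integral(1, 0, 1) = 1.
Step 3: Verify convergence: 14/15 = 0.933333 -> 1


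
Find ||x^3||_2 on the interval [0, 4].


Step 1: ||f||_2 = (integral_0^4 |x^3|^2 dx)^(1/2)
     = (integral_0^4 x^6 dx)^(1/2)
Step 2: integral_0^4 x^6 dx = [x^7/(7)] from 0 to 4 = 4^7/7
     = 16384/7 = 2340.571429
Step 3: ||f||_2 = (2340.571429)^(1/2) = 48.379453


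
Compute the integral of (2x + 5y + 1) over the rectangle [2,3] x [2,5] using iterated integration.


By Fubini, integrate in x first, then y.
Step 1: Fix y, integrate over x in [2,3]:
  integral(2x + 5y + 1, x=2..3)
  = 2*(3^2 - 2^2)/2 + (5y + 1)*(3 - 2)
  = 5 + (5y + 1)*1
  = 5 + 5y + 1
  = 6 + 5y
Step 2: Integrate over y in [2,5]:
  integral(6 + 5y, y=2..5)
  = 6*3 + 5*(5^2 - 2^2)/2
  = 18 + 52.5
  = 70.5


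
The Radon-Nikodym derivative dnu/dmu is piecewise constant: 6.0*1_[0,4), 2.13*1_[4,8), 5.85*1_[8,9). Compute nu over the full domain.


Integrate each piece of the Radon-Nikodym derivative:
Step 1: integral_0^4 6.0 dx = 6.0*(4-0) = 6.0*4 = 24
Step 2: integral_4^8 2.13 dx = 2.13*(8-4) = 2.13*4 = 8.52
Step 3: integral_8^9 5.85 dx = 5.85*(9-8) = 5.85*1 = 5.85
Total: 24 + 8.52 + 5.85 = 38.37


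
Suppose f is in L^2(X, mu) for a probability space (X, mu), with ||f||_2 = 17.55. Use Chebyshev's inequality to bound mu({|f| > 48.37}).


Chebyshev/Markov inequality: mu(|f| > eps) <= (||f||_p / eps)^p
Step 1: ||f||_2 / eps = 17.55 / 48.37 = 0.362828
Step 2: Raise to power p = 2:
  (0.362828)^2 = 0.131644
Step 3: Therefore mu(|f| > 48.37) <= 0.131644


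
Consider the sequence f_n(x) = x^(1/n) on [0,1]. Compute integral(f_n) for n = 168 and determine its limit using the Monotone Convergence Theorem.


At n = 168: f_168(x) = x^(1/168).
Step 1: integral(x^(1/168), 0, 1) = [x^(1/168+1) / (1/168+1)] from 0 to 1
     = 1 / (1/168 + 1) = 1 / ((168+1)/168) = 168/(168+1)
     = 168/169 = 0.994083
Step 2: As n -> infinity, f_n(x) = x^(1/n) -> 1 for x in (0,1], and f_n is increasing in n.
By MCT, lim_n integral(f_n) = integral(lim_n f_n) = integral(1, 0, 1) = 1.
Step 3: Verify convergence: 168/169 = 0.994083 -> 1


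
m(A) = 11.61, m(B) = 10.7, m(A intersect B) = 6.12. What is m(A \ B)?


m(A \ B) = m(A) - m(A n B)
= 11.61 - 6.12
= 5.49


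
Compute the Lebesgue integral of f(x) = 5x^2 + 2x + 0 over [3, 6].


The Lebesgue integral of a Riemann-integrable function agrees with the Riemann integral.
Antiderivative F(x) = (5/3)x^3 + (2/2)x^2 + 0x
F(6) = (5/3)*6^3 + (2/2)*6^2 + 0*6
     = (5/3)*216 + (2/2)*36 + 0*6
     = 360 + 36 + 0
     = 396
F(3) = 54
Integral = F(6) - F(3) = 396 - 54 = 342


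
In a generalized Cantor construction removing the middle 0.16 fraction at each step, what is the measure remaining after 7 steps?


Step 1: At each step, fraction remaining = 1 - 0.16 = 0.84
Step 2: After 7 steps, measure = (0.84)^7
Result = 0.29509


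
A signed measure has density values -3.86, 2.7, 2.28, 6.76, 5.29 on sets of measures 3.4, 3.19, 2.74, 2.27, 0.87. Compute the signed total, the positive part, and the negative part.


Step 1: Compute signed measure on each set:
  Set 1: -3.86 * 3.4 = -13.124
  Set 2: 2.7 * 3.19 = 8.613
  Set 3: 2.28 * 2.74 = 6.2472
  Set 4: 6.76 * 2.27 = 15.3452
  Set 5: 5.29 * 0.87 = 4.6023
Step 2: Total signed measure = (-13.124) + (8.613) + (6.2472) + (15.3452) + (4.6023)
     = 21.6837
Step 3: Positive part mu+(X) = sum of positive contributions = 34.8077
Step 4: Negative part mu-(X) = |sum of negative contributions| = 13.124


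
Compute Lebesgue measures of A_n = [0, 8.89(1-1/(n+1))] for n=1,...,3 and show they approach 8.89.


By continuity of measure from below: if A_n increases to A, then m(A_n) -> m(A).
Here A = [0, 8.89], so m(A) = 8.89
Step 1: a_1 = 8.89*(1 - 1/2) = 4.445, m(A_1) = 4.445
Step 2: a_2 = 8.89*(1 - 1/3) = 5.9267, m(A_2) = 5.9267
Step 3: a_3 = 8.89*(1 - 1/4) = 6.6675, m(A_3) = 6.6675
Limit: m(A_n) -> m([0,8.89]) = 8.89


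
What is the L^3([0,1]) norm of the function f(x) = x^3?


Step 1: ||f||_3 = (integral_0^1 |x^3|^3 dx)^(1/3)
     = (integral_0^1 x^9 dx)^(1/3)
Step 2: integral_0^1 x^9 dx = [x^10/(10)] from 0 to 1 = 1^10/10
     = 1/10 = 0.1
Step 3: ||f||_3 = (0.1)^(1/3) = 0.464159


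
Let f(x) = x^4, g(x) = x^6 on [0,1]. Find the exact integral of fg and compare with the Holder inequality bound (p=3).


Step 1: Exact integral of f*g = integral(x^10, 0, 1) = 1/11
     = 0.090909
Step 2: Holder bound with p=3, q=1.5:
  ||f||_p = (integral x^12 dx)^(1/3) = (1/13)^(1/3) = 0.42529
  ||g||_q = (integral x^9 dx)^(1/1.5) = (1/10)^(1/1.5) = 0.215443
Step 3: Holder bound = ||f||_p * ||g||_q = 0.42529 * 0.215443 = 0.091626
Verification: 0.090909 <= 0.091626 (Holder holds)


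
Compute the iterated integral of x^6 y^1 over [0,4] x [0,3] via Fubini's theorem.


By Fubini's theorem, the double integral factors as a product of single integrals:
Step 1: integral_0^4 x^6 dx = [x^7/7] from 0 to 4
     = 4^7/7 = 2340.571429
Step 2: integral_0^3 y^1 dy = [y^2/2] from 0 to 3
     = 3^2/2 = 4.5
Step 3: Double integral = 2340.571429 * 4.5 = 10532.571429


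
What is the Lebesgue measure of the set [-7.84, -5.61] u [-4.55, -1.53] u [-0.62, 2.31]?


For pairwise disjoint intervals, m(union) = sum of lengths.
= (-5.61 - -7.84) + (-1.53 - -4.55) + (2.31 - -0.62)
= 2.23 + 3.02 + 2.93
= 8.18


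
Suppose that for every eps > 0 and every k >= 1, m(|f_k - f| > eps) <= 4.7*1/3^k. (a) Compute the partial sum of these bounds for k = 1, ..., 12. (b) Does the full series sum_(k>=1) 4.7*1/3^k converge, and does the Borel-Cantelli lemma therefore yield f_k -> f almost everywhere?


Step 1: List the terms 4.7*1/3^k for k = 1 to 12:
  k=1: 1.566667
  k=2: 0.522222
  k=3: 0.174074
  k=4: 0.058025
  k=5: 0.019342
  k=6: 0.006447
  k=7: 0.002149
  k=8: 7.163542e-04
  k=9: 2.387847e-04
  k=10: 7.959491e-05
  k=11: 2.653164e-05
  k=12: 8.843879e-06
Step 2: Partial sum = 1.566667 + 0.522222 + 0.174074 + 0.058025 + 0.019342 + 0.006447 + 0.002149 + 7.163542e-04 + 2.387847e-04 + 7.959491e-05 + 2.653164e-05 + 8.843879e-06
     = 2.349996
Step 3: The full series sum_(k>=1) 4.7*1/3^k converges (geometric series with ratio 1/3 < 1; a constant multiple of a convergent series converges).
Step 4: Fix eps > 0. Since sum_k m(|f_k - f| > eps) < infinity, the Borel-Cantelli lemma gives
        m(limsup_k {|f_k - f| > eps}) = 0, i.e. for a.e. x, |f_k(x) - f(x)| <= eps for all large k.
        Applying this with eps = 1/j for j = 1, 2, ... and intersecting the countably many full-measure sets,
        for a.e. x we get limsup_k |f_k(x) - f(x)| <= 1/j for every j, hence f_k -> f almost everywhere.
Conclusion: series converges; Borel-Cantelli yields f_k -> f a.e.


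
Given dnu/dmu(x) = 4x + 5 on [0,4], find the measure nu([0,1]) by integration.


nu(A) = integral_A (dnu/dmu) dmu = integral_0^1 (4x + 5) dx
Step 1: Antiderivative F(x) = (4/2)x^2 + 5x
Step 2: F(1) = (4/2)*1^2 + 5*1 = 2 + 5 = 7
Step 3: F(0) = (4/2)*0^2 + 5*0 = 0.0 + 0 = 0.0
Step 4: nu([0,1]) = F(1) - F(0) = 7 - 0.0 = 7


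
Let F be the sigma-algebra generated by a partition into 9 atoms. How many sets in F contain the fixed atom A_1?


Each element of F is a union of some subset S of the 9 atoms.
The element contains A_1 iff A_1 is in S.
So we count subsets S of {A_1,...,A_9} with A_1 in S: choose freely among the other 8 atoms.
Count = 2^(9-1) = 2^8 = 256.


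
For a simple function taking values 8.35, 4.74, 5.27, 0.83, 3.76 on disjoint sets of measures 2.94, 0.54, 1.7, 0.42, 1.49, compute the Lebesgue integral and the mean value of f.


Step 1: Integral = sum(value_i * measure_i)
= 8.35*2.94 + 4.74*0.54 + 5.27*1.7 + 0.83*0.42 + 3.76*1.49
= 24.549 + 2.5596 + 8.959 + 0.3486 + 5.6024
= 42.0186
Step 2: Total measure of domain = 2.94 + 0.54 + 1.7 + 0.42 + 1.49 = 7.09
Step 3: Average value = 42.0186 / 7.09 = 5.92646


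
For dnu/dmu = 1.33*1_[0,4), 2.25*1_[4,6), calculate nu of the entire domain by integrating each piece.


Integrate each piece of the Radon-Nikodym derivative:
Step 1: integral_0^4 1.33 dx = 1.33*(4-0) = 1.33*4 = 5.32
Step 2: integral_4^6 2.25 dx = 2.25*(6-4) = 2.25*2 = 4.5
Total: 5.32 + 4.5 = 9.82


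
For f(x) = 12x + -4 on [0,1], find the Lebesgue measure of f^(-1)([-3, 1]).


f^(-1)([-3, 1]) = {x : -3 <= 12x + -4 <= 1}
Solving: (-3 - -4)/12 <= x <= (1 - -4)/12
= [0.083333, 0.416667]
Intersecting with [0,1]: [0.083333, 0.416667]
Measure = 0.416667 - 0.083333 = 0.333333


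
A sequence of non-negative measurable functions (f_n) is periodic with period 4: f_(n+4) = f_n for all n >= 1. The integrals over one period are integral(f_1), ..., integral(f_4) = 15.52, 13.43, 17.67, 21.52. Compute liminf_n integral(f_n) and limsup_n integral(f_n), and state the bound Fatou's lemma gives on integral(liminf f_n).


The sequence (integral(f_n)) is periodic with period 4, repeating the values 15.52, 13.43, 17.67, 21.52 indefinitely.
Step 1: For a periodic sequence, every tail (a_m, a_(m+1), ...) contains all 4 period values infinitely often.
Step 2: Hence inf of every tail = min of the period values = min(15.52, 13.43, 17.67, 21.52) = 13.43.
        liminf_n integral(f_n) = sup over m of (inf of tail from m) = 13.43.
Step 3: Similarly sup of every tail = max of the period values = 21.52.
        limsup_n integral(f_n) = 21.52.
Step 4: Fatou's lemma: integral(liminf_n f_n) <= liminf_n integral(f_n) = 13.43.
        So the integral of the pointwise liminf is at most 13.43.


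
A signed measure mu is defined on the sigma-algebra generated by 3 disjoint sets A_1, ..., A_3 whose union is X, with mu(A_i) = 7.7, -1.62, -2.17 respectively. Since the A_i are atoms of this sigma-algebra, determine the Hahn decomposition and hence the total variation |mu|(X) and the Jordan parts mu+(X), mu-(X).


Step 1: Every measurable set is a union of atoms (the cells / points), so a Hahn decomposition is
  obtained by grouping atoms by sign: P = union of atoms with mu > 0, N = union of the remaining atoms.
  Atoms in P (indices): 1;  atoms in N (indices): 2, 3
  Positive values: 7.7
  Negative values: -1.62, -2.17
Step 2: mu+(X) = mu(P) = sum of positive atom values = 7.7
Step 3: mu-(X) = -mu(N) = sum of |negative atom values| = 3.79
Step 4: |mu|(X) = mu+(X) + mu-(X) = 7.7 + 3.79 = 11.49


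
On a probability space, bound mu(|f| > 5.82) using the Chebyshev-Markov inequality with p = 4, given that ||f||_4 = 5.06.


Chebyshev/Markov inequality: mu(|f| > eps) <= (||f||_p / eps)^p
Step 1: ||f||_4 / eps = 5.06 / 5.82 = 0.869416
Step 2: Raise to power p = 4:
  (0.869416)^4 = 0.57136
Step 3: Therefore mu(|f| > 5.82) <= 0.57136


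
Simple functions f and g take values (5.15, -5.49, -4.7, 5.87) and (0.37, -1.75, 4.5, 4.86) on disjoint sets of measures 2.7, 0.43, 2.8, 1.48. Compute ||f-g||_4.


Step 1: Compute differences f_i - g_i:
  5.15 - 0.37 = 4.78
  -5.49 - -1.75 = -3.74
  -4.7 - 4.5 = -9.2
  5.87 - 4.86 = 1.01
Step 2: Compute |diff|^4 * measure for each set:
  |4.78|^4 * 2.7 = 522.049383 * 2.7 = 1409.533333
  |-3.74|^4 * 0.43 = 195.652954 * 0.43 = 84.13077
  |-9.2|^4 * 2.8 = 7163.9296 * 2.8 = 20059.00288
  |1.01|^4 * 1.48 = 1.040604 * 1.48 = 1.540094
Step 3: Sum = 21554.207077
Step 4: ||f-g||_4 = (21554.207077)^(1/4) = 12.116663


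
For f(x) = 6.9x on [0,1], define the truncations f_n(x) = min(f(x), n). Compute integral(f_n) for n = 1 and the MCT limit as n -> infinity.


f(x) = 6.9x on [0,1]; f_n(x) = min(6.9x, n). At n = 1:
Step 1: f(x) reaches 1 at x = 1/6.9 = 0.144928
Step 2: integral(f_1) = integral(6.9x, 0, 0.144928) + integral(1, 0.144928, 1)
       = 6.9*0.144928^2/2 + 1*(1 - 0.144928)
       = 0.072464 + 0.855072
       = 0.927536
Step 3: As n -> infinity, f_n increases to f, so by MCT integral(f_n) -> integral(f) = 6.9/2 = 3.45.
Convergence: integral(f_1) = 0.927536 -> 3.45 as n -> infinity


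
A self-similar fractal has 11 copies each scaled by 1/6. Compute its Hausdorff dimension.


For a self-similar set with N copies scaled by 1/r:
dim_H = log(N)/log(r) = log(11)/log(6)
= 2.397895/1.791759
= 1.338291


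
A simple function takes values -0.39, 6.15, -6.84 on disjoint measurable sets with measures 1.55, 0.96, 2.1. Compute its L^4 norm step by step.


Step 1: Compute |f_i|^4 for each value:
  |-0.39|^4 = 0.023134
  |6.15|^4 = 1430.541506
  |-6.84|^4 = 2188.892367
Step 2: Multiply by measures and sum:
  0.023134 * 1.55 = 0.035858
  1430.541506 * 0.96 = 1373.319846
  2188.892367 * 2.1 = 4596.673971
Sum = 0.035858 + 1373.319846 + 4596.673971 = 5970.029676
Step 3: Take the p-th root:
||f||_4 = (5970.029676)^(1/4) = 8.790106


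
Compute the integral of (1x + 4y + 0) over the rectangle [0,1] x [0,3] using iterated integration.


By Fubini, integrate in x first, then y.
Step 1: Fix y, integrate over x in [0,1]:
  integral(1x + 4y + 0, x=0..1)
  = 1*(1^2 - 0^2)/2 + (4y + 0)*(1 - 0)
  = 0.5 + (4y + 0)*1
  = 0.5 + 4y + 0
  = 0.5 + 4y
Step 2: Integrate over y in [0,3]:
  integral(0.5 + 4y, y=0..3)
  = 0.5*3 + 4*(3^2 - 0^2)/2
  = 1.5 + 18
  = 19.5


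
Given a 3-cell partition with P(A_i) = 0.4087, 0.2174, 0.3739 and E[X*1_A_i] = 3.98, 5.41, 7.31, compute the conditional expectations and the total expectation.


For each cell A_i: E[X|A_i] = E[X*1_A_i] / P(A_i)
Step 1: E[X|A_1] = 3.98 / 0.4087 = 9.738194
Step 2: E[X|A_2] = 5.41 / 0.2174 = 24.885005
Step 3: E[X|A_3] = 7.31 / 0.3739 = 19.550682
Verification: E[X] = sum E[X*1_A_i] = 3.98 + 5.41 + 7.31 = 16.7


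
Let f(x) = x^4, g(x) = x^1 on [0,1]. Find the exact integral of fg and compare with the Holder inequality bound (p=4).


Step 1: Exact integral of f*g = integral(x^5, 0, 1) = 1/6
     = 0.166667
Step 2: Holder bound with p=4, q=1.333333:
  ||f||_p = (integral x^16 dx)^(1/4) = (1/17)^(1/4) = 0.492479
  ||g||_q = (integral x^1.333333 dx)^(1/1.333333) = (1/2.333333)^(1/1.333333) = 0.529685
Step 3: Holder bound = ||f||_p * ||g||_q = 0.492479 * 0.529685 = 0.260859
Verification: 0.166667 <= 0.260859 (Holder holds)


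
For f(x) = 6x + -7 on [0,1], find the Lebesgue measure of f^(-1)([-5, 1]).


f^(-1)([-5, 1]) = {x : -5 <= 6x + -7 <= 1}
Solving: (-5 - -7)/6 <= x <= (1 - -7)/6
= [0.333333, 1.333333]
Intersecting with [0,1]: [0.333333, 1]
Measure = 1 - 0.333333 = 0.666667


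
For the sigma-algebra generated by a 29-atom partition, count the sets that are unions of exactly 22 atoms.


Each element of F is a union of some subset of the 29 atoms.
Elements that are unions of exactly 22 atoms correspond to 22-element subsets of the 29 atoms.
Count = C(29, 22) = 29! / (22! * 7!) = 1560780.


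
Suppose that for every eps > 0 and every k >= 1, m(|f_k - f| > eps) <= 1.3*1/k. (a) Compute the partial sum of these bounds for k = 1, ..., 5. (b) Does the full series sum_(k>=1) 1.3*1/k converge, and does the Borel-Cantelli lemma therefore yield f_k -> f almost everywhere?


Step 1: List the terms 1.3*1/k for k = 1 to 5:
  k=1: 1.3
  k=2: 0.65
  k=3: 0.433333
  k=4: 0.325
  k=5: 0.26
Step 2: Partial sum = 1.3 + 0.65 + 0.433333 + 0.325 + 0.26
     = 2.968333
Step 3: The full series sum_(k>=1) 1.3*1/k diverges (harmonic series, p = 1; a nonzero constant multiple of a divergent series diverges).
Step 4: The (first) Borel-Cantelli lemma requires a summable sequence of measures, so it does not apply here;
        from this bound alone no conclusion about a.e. convergence can be drawn (convergence in measure still
        gives an a.e.-convergent subsequence, but not a.e. convergence of the whole sequence).
Conclusion: series diverges; Borel-Cantelli is inconclusive about a.e. convergence of f_k.


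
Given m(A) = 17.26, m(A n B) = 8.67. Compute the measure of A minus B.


m(A \ B) = m(A) - m(A n B)
= 17.26 - 8.67
= 8.59


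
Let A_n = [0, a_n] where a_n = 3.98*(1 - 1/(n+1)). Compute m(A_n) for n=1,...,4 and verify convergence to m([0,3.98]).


By continuity of measure from below: if A_n increases to A, then m(A_n) -> m(A).
Here A = [0, 3.98], so m(A) = 3.98
Step 1: a_1 = 3.98*(1 - 1/2) = 1.99, m(A_1) = 1.99
Step 2: a_2 = 3.98*(1 - 1/3) = 2.6533, m(A_2) = 2.6533
Step 3: a_3 = 3.98*(1 - 1/4) = 2.985, m(A_3) = 2.985
Step 4: a_4 = 3.98*(1 - 1/5) = 3.184, m(A_4) = 3.184
Limit: m(A_n) -> m([0,3.98]) = 3.98


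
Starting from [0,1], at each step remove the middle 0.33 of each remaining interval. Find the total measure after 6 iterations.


Step 1: At each step, fraction remaining = 1 - 0.33 = 0.67
Step 2: After 6 steps, measure = (0.67)^6
Step 3: Computing the power step by step:
  After step 1: 0.67
  After step 2: 0.4489
  After step 3: 0.300763
  After step 4: 0.201511
  After step 5: 0.135013
  ...
Result = 0.090458


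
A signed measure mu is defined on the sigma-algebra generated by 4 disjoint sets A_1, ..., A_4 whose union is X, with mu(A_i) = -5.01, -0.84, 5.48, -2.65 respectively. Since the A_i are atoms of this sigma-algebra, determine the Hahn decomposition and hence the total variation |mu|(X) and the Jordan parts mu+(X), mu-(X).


Step 1: Every measurable set is a union of atoms (the cells / points), so a Hahn decomposition is
  obtained by grouping atoms by sign: P = union of atoms with mu > 0, N = union of the remaining atoms.
  Atoms in P (indices): 3;  atoms in N (indices): 1, 2, 4
  Positive values: 5.48
  Negative values: -5.01, -0.84, -2.65
Step 2: mu+(X) = mu(P) = sum of positive atom values = 5.48
Step 3: mu-(X) = -mu(N) = sum of |negative atom values| = 8.5
Step 4: |mu|(X) = mu+(X) + mu-(X) = 5.48 + 8.5 = 13.98


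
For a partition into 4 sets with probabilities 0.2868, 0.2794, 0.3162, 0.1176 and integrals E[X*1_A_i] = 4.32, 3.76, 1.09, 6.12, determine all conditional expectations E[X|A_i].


For each cell A_i: E[X|A_i] = E[X*1_A_i] / P(A_i)
Step 1: E[X|A_1] = 4.32 / 0.2868 = 15.062762
Step 2: E[X|A_2] = 3.76 / 0.2794 = 13.457409
Step 3: E[X|A_3] = 1.09 / 0.3162 = 3.447185
Step 4: E[X|A_4] = 6.12 / 0.1176 = 52.040816
Verification: E[X] = sum E[X*1_A_i] = 4.32 + 3.76 + 1.09 + 6.12 = 15.29


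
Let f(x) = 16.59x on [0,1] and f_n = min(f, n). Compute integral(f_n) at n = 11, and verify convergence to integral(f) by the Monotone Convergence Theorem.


f(x) = 16.59x on [0,1]; f_n(x) = min(16.59x, n). At n = 11:
Step 1: f(x) reaches 11 at x = 11/16.59 = 0.66305
Step 2: integral(f_11) = integral(16.59x, 0, 0.66305) + integral(11, 0.66305, 1)
       = 16.59*0.66305^2/2 + 11*(1 - 0.66305)
       = 3.646775 + 3.70645
       = 7.353225
Step 3: As n -> infinity, f_n increases to f, so by MCT integral(f_n) -> integral(f) = 16.59/2 = 8.295.
Convergence: integral(f_11) = 7.353225 -> 8.295 as n -> infinity


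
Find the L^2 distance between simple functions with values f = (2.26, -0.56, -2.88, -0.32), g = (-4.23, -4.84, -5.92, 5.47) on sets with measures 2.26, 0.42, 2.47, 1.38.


Step 1: Compute differences f_i - g_i:
  2.26 - -4.23 = 6.49
  -0.56 - -4.84 = 4.28
  -2.88 - -5.92 = 3.04
  -0.32 - 5.47 = -5.79
Step 2: Compute |diff|^2 * measure for each set:
  |6.49|^2 * 2.26 = 42.1201 * 2.26 = 95.191426
  |4.28|^2 * 0.42 = 18.3184 * 0.42 = 7.693728
  |3.04|^2 * 2.47 = 9.2416 * 2.47 = 22.826752
  |-5.79|^2 * 1.38 = 33.5241 * 1.38 = 46.263258
Step 3: Sum = 171.975164
Step 4: ||f-g||_2 = (171.975164)^(1/2) = 13.11393


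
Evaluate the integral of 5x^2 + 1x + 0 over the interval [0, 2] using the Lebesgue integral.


The Lebesgue integral of a Riemann-integrable function agrees with the Riemann integral.
Antiderivative F(x) = (5/3)x^3 + (1/2)x^2 + 0x
F(2) = (5/3)*2^3 + (1/2)*2^2 + 0*2
     = (5/3)*8 + (1/2)*4 + 0*2
     = 13.333333 + 2 + 0
     = 15.333333
F(0) = 0.0
Integral = F(2) - F(0) = 15.333333 - 0.0 = 15.333333


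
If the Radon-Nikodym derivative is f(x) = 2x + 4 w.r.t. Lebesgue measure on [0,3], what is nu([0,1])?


nu(A) = integral_A (dnu/dmu) dmu = integral_0^1 (2x + 4) dx
Step 1: Antiderivative F(x) = (2/2)x^2 + 4x
Step 2: F(1) = (2/2)*1^2 + 4*1 = 1 + 4 = 5
Step 3: F(0) = (2/2)*0^2 + 4*0 = 0.0 + 0 = 0.0
Step 4: nu([0,1]) = F(1) - F(0) = 5 - 0.0 = 5


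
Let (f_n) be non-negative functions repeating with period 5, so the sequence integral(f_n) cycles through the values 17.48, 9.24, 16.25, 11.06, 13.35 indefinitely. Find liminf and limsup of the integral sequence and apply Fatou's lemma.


The sequence (integral(f_n)) is periodic with period 5, repeating the values 17.48, 9.24, 16.25, 11.06, 13.35 indefinitely.
Step 1: For a periodic sequence, every tail (a_m, a_(m+1), ...) contains all 5 period values infinitely often.
Step 2: Hence inf of every tail = min of the period values = min(17.48, 9.24, 16.25, 11.06, 13.35) = 9.24.
        liminf_n integral(f_n) = sup over m of (inf of tail from m) = 9.24.
Step 3: Similarly sup of every tail = max of the period values = 17.48.
        limsup_n integral(f_n) = 17.48.
Step 4: Fatou's lemma: integral(liminf_n f_n) <= liminf_n integral(f_n) = 9.24.
        So the integral of the pointwise liminf is at most 9.24.


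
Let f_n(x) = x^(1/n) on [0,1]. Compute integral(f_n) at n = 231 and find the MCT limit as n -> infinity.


At n = 231: f_231(x) = x^(1/231).
Step 1: integral(x^(1/231), 0, 1) = [x^(1/231+1) / (1/231+1)] from 0 to 1
     = 1 / (1/231 + 1) = 1 / ((231+1)/231) = 231/(231+1)
     = 231/232 = 0.99569
Step 2: As n -> infinity, f_n(x) = x^(1/n) -> 1 for x in (0,1], and f_n is increasing in n.
By MCT, lim_n integral(f_n) = integral(lim_n f_n) = integral(1, 0, 1) = 1.
Step 3: Verify convergence: 231/232 = 0.99569 -> 1


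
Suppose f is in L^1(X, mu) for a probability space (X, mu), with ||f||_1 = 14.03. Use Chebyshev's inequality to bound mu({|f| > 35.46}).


Chebyshev/Markov inequality: mu(|f| > eps) <= (||f||_p / eps)^p
Step 1: ||f||_1 / eps = 14.03 / 35.46 = 0.395657
Step 2: Raise to power p = 1:
  (0.395657)^1 = 0.395657
Step 3: Therefore mu(|f| > 35.46) <= 0.395657


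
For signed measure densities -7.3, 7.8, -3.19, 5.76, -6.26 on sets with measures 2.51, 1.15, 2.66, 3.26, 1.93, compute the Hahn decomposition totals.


Step 1: Compute signed measure on each set:
  Set 1: -7.3 * 2.51 = -18.323
  Set 2: 7.8 * 1.15 = 8.97
  Set 3: -3.19 * 2.66 = -8.4854
  Set 4: 5.76 * 3.26 = 18.7776
  Set 5: -6.26 * 1.93 = -12.0818
Step 2: Total signed measure = (-18.323) + (8.97) + (-8.4854) + (18.7776) + (-12.0818)
     = -11.1426
Step 3: Positive part mu+(X) = sum of positive contributions = 27.7476
Step 4: Negative part mu-(X) = |sum of negative contributions| = 38.8902


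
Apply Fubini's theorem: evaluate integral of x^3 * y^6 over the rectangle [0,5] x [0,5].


By Fubini's theorem, the double integral factors as a product of single integrals:
Step 1: integral_0^5 x^3 dx = [x^4/4] from 0 to 5
     = 5^4/4 = 156.25
Step 2: integral_0^5 y^6 dy = [y^7/7] from 0 to 5
     = 5^7/7 = 11160.714286
Step 3: Double integral = 156.25 * 11160.714286 = 1.743862e+06


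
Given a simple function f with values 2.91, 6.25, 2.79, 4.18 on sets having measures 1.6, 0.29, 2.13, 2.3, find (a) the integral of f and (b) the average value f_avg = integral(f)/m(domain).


Step 1: Integral = sum(value_i * measure_i)
= 2.91*1.6 + 6.25*0.29 + 2.79*2.13 + 4.18*2.3
= 4.656 + 1.8125 + 5.9427 + 9.614
= 22.0252
Step 2: Total measure of domain = 1.6 + 0.29 + 2.13 + 2.3 = 6.32
Step 3: Average value = 22.0252 / 6.32 = 3.485


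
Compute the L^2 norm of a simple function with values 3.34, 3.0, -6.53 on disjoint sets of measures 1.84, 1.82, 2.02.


Step 1: Compute |f_i|^2 for each value:
  |3.34|^2 = 11.1556
  |3.0|^2 = 9
  |-6.53|^2 = 42.6409
Step 2: Multiply by measures and sum:
  11.1556 * 1.84 = 20.526304
  9 * 1.82 = 16.38
  42.6409 * 2.02 = 86.134618
Sum = 20.526304 + 16.38 + 86.134618 = 123.040922
Step 3: Take the p-th root:
||f||_2 = (123.040922)^(1/2) = 11.092381


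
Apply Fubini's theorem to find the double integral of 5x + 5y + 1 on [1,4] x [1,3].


By Fubini, integrate in x first, then y.
Step 1: Fix y, integrate over x in [1,4]:
  integral(5x + 5y + 1, x=1..4)
  = 5*(4^2 - 1^2)/2 + (5y + 1)*(4 - 1)
  = 37.5 + (5y + 1)*3
  = 37.5 + 15y + 3
  = 40.5 + 15y
Step 2: Integrate over y in [1,3]:
  integral(40.5 + 15y, y=1..3)
  = 40.5*2 + 15*(3^2 - 1^2)/2
  = 81 + 60
  = 141


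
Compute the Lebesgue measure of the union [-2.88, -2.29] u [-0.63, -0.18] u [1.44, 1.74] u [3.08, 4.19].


For pairwise disjoint intervals, m(union) = sum of lengths.
= (-2.29 - -2.88) + (-0.18 - -0.63) + (1.74 - 1.44) + (4.19 - 3.08)
= 0.59 + 0.45 + 0.3 + 1.11
= 2.45


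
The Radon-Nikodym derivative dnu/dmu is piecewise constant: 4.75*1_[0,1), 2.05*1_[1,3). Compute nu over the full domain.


Integrate each piece of the Radon-Nikodym derivative:
Step 1: integral_0^1 4.75 dx = 4.75*(1-0) = 4.75*1 = 4.75
Step 2: integral_1^3 2.05 dx = 2.05*(3-1) = 2.05*2 = 4.1
Total: 4.75 + 4.1 = 8.85


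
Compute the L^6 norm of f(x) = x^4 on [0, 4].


Step 1: ||f||_6 = (integral_0^4 |x^4|^6 dx)^(1/6)
     = (integral_0^4 x^24 dx)^(1/6)
Step 2: integral_0^4 x^24 dx = [x^25/(25)] from 0 to 4 = 4^25/25
     = 1125899906842624/25 = 4.503600e+13
Step 3: ||f||_6 = (4.503600e+13)^(1/6) = 188.622413


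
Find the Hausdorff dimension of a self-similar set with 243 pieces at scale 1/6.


For a self-similar set with N copies scaled by 1/r:
dim_H = log(N)/log(r) = log(243)/log(6)
= 5.493061/1.791759
= 3.065736


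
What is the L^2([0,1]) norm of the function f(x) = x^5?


Step 1: ||f||_2 = (integral_0^1 |x^5|^2 dx)^(1/2)
     = (integral_0^1 x^10 dx)^(1/2)
Step 2: integral_0^1 x^10 dx = [x^11/(11)] from 0 to 1 = 1^11/11
     = 1/11 = 0.090909
Step 3: ||f||_2 = (0.090909)^(1/2) = 0.301511


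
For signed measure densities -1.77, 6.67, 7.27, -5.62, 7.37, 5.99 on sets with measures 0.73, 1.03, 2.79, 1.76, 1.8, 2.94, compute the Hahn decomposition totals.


Step 1: Compute signed measure on each set:
  Set 1: -1.77 * 0.73 = -1.2921
  Set 2: 6.67 * 1.03 = 6.8701
  Set 3: 7.27 * 2.79 = 20.2833
  Set 4: -5.62 * 1.76 = -9.8912
  Set 5: 7.37 * 1.8 = 13.266
  Set 6: 5.99 * 2.94 = 17.6106
Step 2: Total signed measure = (-1.2921) + (6.8701) + (20.2833) + (-9.8912) + (13.266) + (17.6106)
     = 46.8467
Step 3: Positive part mu+(X) = sum of positive contributions = 58.03
Step 4: Negative part mu-(X) = |sum of negative contributions| = 11.1833


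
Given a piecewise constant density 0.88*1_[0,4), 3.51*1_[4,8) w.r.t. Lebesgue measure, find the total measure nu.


Integrate each piece of the Radon-Nikodym derivative:
Step 1: integral_0^4 0.88 dx = 0.88*(4-0) = 0.88*4 = 3.52
Step 2: integral_4^8 3.51 dx = 3.51*(8-4) = 3.51*4 = 14.04
Total: 3.52 + 14.04 = 17.56


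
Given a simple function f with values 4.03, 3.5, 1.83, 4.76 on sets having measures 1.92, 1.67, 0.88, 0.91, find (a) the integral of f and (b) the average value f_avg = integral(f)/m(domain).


Step 1: Integral = sum(value_i * measure_i)
= 4.03*1.92 + 3.5*1.67 + 1.83*0.88 + 4.76*0.91
= 7.7376 + 5.845 + 1.6104 + 4.3316
= 19.5246
Step 2: Total measure of domain = 1.92 + 1.67 + 0.88 + 0.91 = 5.38
Step 3: Average value = 19.5246 / 5.38 = 3.629108


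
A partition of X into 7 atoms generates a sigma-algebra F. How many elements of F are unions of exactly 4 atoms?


Each element of F is a union of some subset of the 7 atoms.
Elements that are unions of exactly 4 atoms correspond to 4-element subsets of the 7 atoms.
Count = C(7, 4) = 7! / (4! * 3!) = 35.


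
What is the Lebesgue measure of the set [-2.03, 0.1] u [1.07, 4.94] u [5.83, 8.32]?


For pairwise disjoint intervals, m(union) = sum of lengths.
= (0.1 - -2.03) + (4.94 - 1.07) + (8.32 - 5.83)
= 2.13 + 3.87 + 2.49
= 8.49


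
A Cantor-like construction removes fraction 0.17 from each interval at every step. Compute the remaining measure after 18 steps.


Step 1: At each step, fraction remaining = 1 - 0.17 = 0.83
Step 2: After 18 steps, measure = (0.83)^18
Result = 0.034947


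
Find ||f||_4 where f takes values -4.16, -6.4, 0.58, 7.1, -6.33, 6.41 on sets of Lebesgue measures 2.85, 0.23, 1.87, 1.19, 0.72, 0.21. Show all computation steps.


Step 1: Compute |f_i|^4 for each value:
  |-4.16|^4 = 299.483791
  |-6.4|^4 = 1677.7216
  |0.58|^4 = 0.113165
  |7.1|^4 = 2541.1681
  |-6.33|^4 = 1605.516747
  |6.41|^4 = 1688.231962
Step 2: Multiply by measures and sum:
  299.483791 * 2.85 = 853.528805
  1677.7216 * 0.23 = 385.875968
  0.113165 * 1.87 = 0.211618
  2541.1681 * 1.19 = 3023.990039
  1605.516747 * 0.72 = 1155.972058
  1688.231962 * 0.21 = 354.528712
Sum = 853.528805 + 385.875968 + 0.211618 + 3023.990039 + 1155.972058 + 354.528712 = 5774.107201
Step 3: Take the p-th root:
||f||_4 = (5774.107201)^(1/4) = 8.717084


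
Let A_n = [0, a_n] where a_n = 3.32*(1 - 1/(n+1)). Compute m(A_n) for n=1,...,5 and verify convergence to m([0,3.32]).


By continuity of measure from below: if A_n increases to A, then m(A_n) -> m(A).
Here A = [0, 3.32], so m(A) = 3.32
Step 1: a_1 = 3.32*(1 - 1/2) = 1.66, m(A_1) = 1.66
Step 2: a_2 = 3.32*(1 - 1/3) = 2.2133, m(A_2) = 2.2133
Step 3: a_3 = 3.32*(1 - 1/4) = 2.49, m(A_3) = 2.49
Step 4: a_4 = 3.32*(1 - 1/5) = 2.656, m(A_4) = 2.656
Step 5: a_5 = 3.32*(1 - 1/6) = 2.7667, m(A_5) = 2.7667
Limit: m(A_n) -> m([0,3.32]) = 3.32


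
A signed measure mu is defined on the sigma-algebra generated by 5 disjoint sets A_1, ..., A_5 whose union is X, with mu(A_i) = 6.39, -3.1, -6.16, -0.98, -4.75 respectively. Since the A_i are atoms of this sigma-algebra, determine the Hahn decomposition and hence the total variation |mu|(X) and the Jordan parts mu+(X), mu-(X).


Step 1: Every measurable set is a union of atoms (the cells / points), so a Hahn decomposition is
  obtained by grouping atoms by sign: P = union of atoms with mu > 0, N = union of the remaining atoms.
  Atoms in P (indices): 1;  atoms in N (indices): 2, 3, 4, 5
  Positive values: 6.39
  Negative values: -3.1, -6.16, -0.98, -4.75
Step 2: mu+(X) = mu(P) = sum of positive atom values = 6.39
Step 3: mu-(X) = -mu(N) = sum of |negative atom values| = 14.99
Step 4: |mu|(X) = mu+(X) + mu-(X) = 6.39 + 14.99 = 21.38
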